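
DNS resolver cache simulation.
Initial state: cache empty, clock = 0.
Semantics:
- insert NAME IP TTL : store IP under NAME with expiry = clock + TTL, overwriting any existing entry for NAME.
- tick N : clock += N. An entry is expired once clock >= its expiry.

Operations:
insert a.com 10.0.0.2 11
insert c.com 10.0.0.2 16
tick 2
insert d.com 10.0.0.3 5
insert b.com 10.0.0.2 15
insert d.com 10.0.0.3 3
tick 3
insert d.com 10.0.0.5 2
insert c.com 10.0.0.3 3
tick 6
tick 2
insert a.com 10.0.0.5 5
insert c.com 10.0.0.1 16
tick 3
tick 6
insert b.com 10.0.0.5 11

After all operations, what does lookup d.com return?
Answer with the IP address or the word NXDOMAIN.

Op 1: insert a.com -> 10.0.0.2 (expiry=0+11=11). clock=0
Op 2: insert c.com -> 10.0.0.2 (expiry=0+16=16). clock=0
Op 3: tick 2 -> clock=2.
Op 4: insert d.com -> 10.0.0.3 (expiry=2+5=7). clock=2
Op 5: insert b.com -> 10.0.0.2 (expiry=2+15=17). clock=2
Op 6: insert d.com -> 10.0.0.3 (expiry=2+3=5). clock=2
Op 7: tick 3 -> clock=5. purged={d.com}
Op 8: insert d.com -> 10.0.0.5 (expiry=5+2=7). clock=5
Op 9: insert c.com -> 10.0.0.3 (expiry=5+3=8). clock=5
Op 10: tick 6 -> clock=11. purged={a.com,c.com,d.com}
Op 11: tick 2 -> clock=13.
Op 12: insert a.com -> 10.0.0.5 (expiry=13+5=18). clock=13
Op 13: insert c.com -> 10.0.0.1 (expiry=13+16=29). clock=13
Op 14: tick 3 -> clock=16.
Op 15: tick 6 -> clock=22. purged={a.com,b.com}
Op 16: insert b.com -> 10.0.0.5 (expiry=22+11=33). clock=22
lookup d.com: not in cache (expired or never inserted)

Answer: NXDOMAIN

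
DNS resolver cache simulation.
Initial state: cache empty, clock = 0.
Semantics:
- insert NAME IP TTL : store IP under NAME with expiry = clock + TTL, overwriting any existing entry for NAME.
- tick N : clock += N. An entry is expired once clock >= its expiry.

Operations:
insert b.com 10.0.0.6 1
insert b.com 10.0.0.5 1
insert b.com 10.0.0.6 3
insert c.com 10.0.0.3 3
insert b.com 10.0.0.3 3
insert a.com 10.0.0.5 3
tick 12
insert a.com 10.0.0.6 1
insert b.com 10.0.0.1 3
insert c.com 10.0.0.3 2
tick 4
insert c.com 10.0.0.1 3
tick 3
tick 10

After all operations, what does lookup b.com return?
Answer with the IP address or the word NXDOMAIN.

Op 1: insert b.com -> 10.0.0.6 (expiry=0+1=1). clock=0
Op 2: insert b.com -> 10.0.0.5 (expiry=0+1=1). clock=0
Op 3: insert b.com -> 10.0.0.6 (expiry=0+3=3). clock=0
Op 4: insert c.com -> 10.0.0.3 (expiry=0+3=3). clock=0
Op 5: insert b.com -> 10.0.0.3 (expiry=0+3=3). clock=0
Op 6: insert a.com -> 10.0.0.5 (expiry=0+3=3). clock=0
Op 7: tick 12 -> clock=12. purged={a.com,b.com,c.com}
Op 8: insert a.com -> 10.0.0.6 (expiry=12+1=13). clock=12
Op 9: insert b.com -> 10.0.0.1 (expiry=12+3=15). clock=12
Op 10: insert c.com -> 10.0.0.3 (expiry=12+2=14). clock=12
Op 11: tick 4 -> clock=16. purged={a.com,b.com,c.com}
Op 12: insert c.com -> 10.0.0.1 (expiry=16+3=19). clock=16
Op 13: tick 3 -> clock=19. purged={c.com}
Op 14: tick 10 -> clock=29.
lookup b.com: not in cache (expired or never inserted)

Answer: NXDOMAIN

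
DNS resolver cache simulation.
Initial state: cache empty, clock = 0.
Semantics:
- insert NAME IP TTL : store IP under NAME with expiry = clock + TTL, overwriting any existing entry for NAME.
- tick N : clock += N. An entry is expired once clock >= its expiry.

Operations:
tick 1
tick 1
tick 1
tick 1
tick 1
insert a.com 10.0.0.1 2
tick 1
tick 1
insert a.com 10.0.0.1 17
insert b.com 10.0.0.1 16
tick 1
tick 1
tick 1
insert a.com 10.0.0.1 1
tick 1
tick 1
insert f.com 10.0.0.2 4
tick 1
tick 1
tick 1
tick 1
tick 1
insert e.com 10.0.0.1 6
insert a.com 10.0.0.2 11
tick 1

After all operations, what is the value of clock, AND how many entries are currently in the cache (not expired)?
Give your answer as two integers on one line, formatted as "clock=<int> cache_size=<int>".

Answer: clock=18 cache_size=3

Derivation:
Op 1: tick 1 -> clock=1.
Op 2: tick 1 -> clock=2.
Op 3: tick 1 -> clock=3.
Op 4: tick 1 -> clock=4.
Op 5: tick 1 -> clock=5.
Op 6: insert a.com -> 10.0.0.1 (expiry=5+2=7). clock=5
Op 7: tick 1 -> clock=6.
Op 8: tick 1 -> clock=7. purged={a.com}
Op 9: insert a.com -> 10.0.0.1 (expiry=7+17=24). clock=7
Op 10: insert b.com -> 10.0.0.1 (expiry=7+16=23). clock=7
Op 11: tick 1 -> clock=8.
Op 12: tick 1 -> clock=9.
Op 13: tick 1 -> clock=10.
Op 14: insert a.com -> 10.0.0.1 (expiry=10+1=11). clock=10
Op 15: tick 1 -> clock=11. purged={a.com}
Op 16: tick 1 -> clock=12.
Op 17: insert f.com -> 10.0.0.2 (expiry=12+4=16). clock=12
Op 18: tick 1 -> clock=13.
Op 19: tick 1 -> clock=14.
Op 20: tick 1 -> clock=15.
Op 21: tick 1 -> clock=16. purged={f.com}
Op 22: tick 1 -> clock=17.
Op 23: insert e.com -> 10.0.0.1 (expiry=17+6=23). clock=17
Op 24: insert a.com -> 10.0.0.2 (expiry=17+11=28). clock=17
Op 25: tick 1 -> clock=18.
Final clock = 18
Final cache (unexpired): {a.com,b.com,e.com} -> size=3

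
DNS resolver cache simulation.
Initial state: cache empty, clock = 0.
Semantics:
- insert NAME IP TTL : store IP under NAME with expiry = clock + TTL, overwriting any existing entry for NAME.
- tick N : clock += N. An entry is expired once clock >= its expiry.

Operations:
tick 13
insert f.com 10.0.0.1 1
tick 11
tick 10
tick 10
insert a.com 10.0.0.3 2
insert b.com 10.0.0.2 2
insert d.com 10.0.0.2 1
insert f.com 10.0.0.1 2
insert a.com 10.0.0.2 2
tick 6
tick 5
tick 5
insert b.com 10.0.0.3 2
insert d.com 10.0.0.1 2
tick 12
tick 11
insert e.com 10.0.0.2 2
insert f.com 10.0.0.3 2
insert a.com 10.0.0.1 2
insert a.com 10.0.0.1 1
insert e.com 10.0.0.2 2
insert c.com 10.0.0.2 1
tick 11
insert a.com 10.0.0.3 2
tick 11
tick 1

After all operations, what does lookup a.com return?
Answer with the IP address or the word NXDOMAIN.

Answer: NXDOMAIN

Derivation:
Op 1: tick 13 -> clock=13.
Op 2: insert f.com -> 10.0.0.1 (expiry=13+1=14). clock=13
Op 3: tick 11 -> clock=24. purged={f.com}
Op 4: tick 10 -> clock=34.
Op 5: tick 10 -> clock=44.
Op 6: insert a.com -> 10.0.0.3 (expiry=44+2=46). clock=44
Op 7: insert b.com -> 10.0.0.2 (expiry=44+2=46). clock=44
Op 8: insert d.com -> 10.0.0.2 (expiry=44+1=45). clock=44
Op 9: insert f.com -> 10.0.0.1 (expiry=44+2=46). clock=44
Op 10: insert a.com -> 10.0.0.2 (expiry=44+2=46). clock=44
Op 11: tick 6 -> clock=50. purged={a.com,b.com,d.com,f.com}
Op 12: tick 5 -> clock=55.
Op 13: tick 5 -> clock=60.
Op 14: insert b.com -> 10.0.0.3 (expiry=60+2=62). clock=60
Op 15: insert d.com -> 10.0.0.1 (expiry=60+2=62). clock=60
Op 16: tick 12 -> clock=72. purged={b.com,d.com}
Op 17: tick 11 -> clock=83.
Op 18: insert e.com -> 10.0.0.2 (expiry=83+2=85). clock=83
Op 19: insert f.com -> 10.0.0.3 (expiry=83+2=85). clock=83
Op 20: insert a.com -> 10.0.0.1 (expiry=83+2=85). clock=83
Op 21: insert a.com -> 10.0.0.1 (expiry=83+1=84). clock=83
Op 22: insert e.com -> 10.0.0.2 (expiry=83+2=85). clock=83
Op 23: insert c.com -> 10.0.0.2 (expiry=83+1=84). clock=83
Op 24: tick 11 -> clock=94. purged={a.com,c.com,e.com,f.com}
Op 25: insert a.com -> 10.0.0.3 (expiry=94+2=96). clock=94
Op 26: tick 11 -> clock=105. purged={a.com}
Op 27: tick 1 -> clock=106.
lookup a.com: not in cache (expired or never inserted)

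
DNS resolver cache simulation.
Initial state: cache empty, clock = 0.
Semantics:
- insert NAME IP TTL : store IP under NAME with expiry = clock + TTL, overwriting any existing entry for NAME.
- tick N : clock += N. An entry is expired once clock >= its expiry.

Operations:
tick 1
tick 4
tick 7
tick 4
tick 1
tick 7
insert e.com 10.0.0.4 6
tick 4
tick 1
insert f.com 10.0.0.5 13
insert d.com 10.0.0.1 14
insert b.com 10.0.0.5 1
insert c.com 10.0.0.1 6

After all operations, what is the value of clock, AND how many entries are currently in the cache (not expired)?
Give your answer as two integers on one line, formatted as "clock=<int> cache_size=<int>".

Op 1: tick 1 -> clock=1.
Op 2: tick 4 -> clock=5.
Op 3: tick 7 -> clock=12.
Op 4: tick 4 -> clock=16.
Op 5: tick 1 -> clock=17.
Op 6: tick 7 -> clock=24.
Op 7: insert e.com -> 10.0.0.4 (expiry=24+6=30). clock=24
Op 8: tick 4 -> clock=28.
Op 9: tick 1 -> clock=29.
Op 10: insert f.com -> 10.0.0.5 (expiry=29+13=42). clock=29
Op 11: insert d.com -> 10.0.0.1 (expiry=29+14=43). clock=29
Op 12: insert b.com -> 10.0.0.5 (expiry=29+1=30). clock=29
Op 13: insert c.com -> 10.0.0.1 (expiry=29+6=35). clock=29
Final clock = 29
Final cache (unexpired): {b.com,c.com,d.com,e.com,f.com} -> size=5

Answer: clock=29 cache_size=5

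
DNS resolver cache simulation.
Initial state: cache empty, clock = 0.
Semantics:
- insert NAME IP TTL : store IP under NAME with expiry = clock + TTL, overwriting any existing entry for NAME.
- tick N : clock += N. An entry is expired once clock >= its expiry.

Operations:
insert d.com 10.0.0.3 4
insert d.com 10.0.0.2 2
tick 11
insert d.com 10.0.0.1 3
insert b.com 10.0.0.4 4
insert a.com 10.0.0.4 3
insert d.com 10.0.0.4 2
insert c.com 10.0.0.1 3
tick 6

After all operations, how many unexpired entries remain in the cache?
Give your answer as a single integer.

Op 1: insert d.com -> 10.0.0.3 (expiry=0+4=4). clock=0
Op 2: insert d.com -> 10.0.0.2 (expiry=0+2=2). clock=0
Op 3: tick 11 -> clock=11. purged={d.com}
Op 4: insert d.com -> 10.0.0.1 (expiry=11+3=14). clock=11
Op 5: insert b.com -> 10.0.0.4 (expiry=11+4=15). clock=11
Op 6: insert a.com -> 10.0.0.4 (expiry=11+3=14). clock=11
Op 7: insert d.com -> 10.0.0.4 (expiry=11+2=13). clock=11
Op 8: insert c.com -> 10.0.0.1 (expiry=11+3=14). clock=11
Op 9: tick 6 -> clock=17. purged={a.com,b.com,c.com,d.com}
Final cache (unexpired): {} -> size=0

Answer: 0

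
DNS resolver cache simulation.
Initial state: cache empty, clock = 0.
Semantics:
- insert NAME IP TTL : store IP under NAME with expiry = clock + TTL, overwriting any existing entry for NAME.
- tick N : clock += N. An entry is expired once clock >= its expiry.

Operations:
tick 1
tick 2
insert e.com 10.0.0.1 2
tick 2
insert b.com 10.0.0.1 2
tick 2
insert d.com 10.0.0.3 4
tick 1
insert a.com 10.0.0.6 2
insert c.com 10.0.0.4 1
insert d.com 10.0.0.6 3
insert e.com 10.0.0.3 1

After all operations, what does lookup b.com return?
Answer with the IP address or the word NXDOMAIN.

Answer: NXDOMAIN

Derivation:
Op 1: tick 1 -> clock=1.
Op 2: tick 2 -> clock=3.
Op 3: insert e.com -> 10.0.0.1 (expiry=3+2=5). clock=3
Op 4: tick 2 -> clock=5. purged={e.com}
Op 5: insert b.com -> 10.0.0.1 (expiry=5+2=7). clock=5
Op 6: tick 2 -> clock=7. purged={b.com}
Op 7: insert d.com -> 10.0.0.3 (expiry=7+4=11). clock=7
Op 8: tick 1 -> clock=8.
Op 9: insert a.com -> 10.0.0.6 (expiry=8+2=10). clock=8
Op 10: insert c.com -> 10.0.0.4 (expiry=8+1=9). clock=8
Op 11: insert d.com -> 10.0.0.6 (expiry=8+3=11). clock=8
Op 12: insert e.com -> 10.0.0.3 (expiry=8+1=9). clock=8
lookup b.com: not in cache (expired or never inserted)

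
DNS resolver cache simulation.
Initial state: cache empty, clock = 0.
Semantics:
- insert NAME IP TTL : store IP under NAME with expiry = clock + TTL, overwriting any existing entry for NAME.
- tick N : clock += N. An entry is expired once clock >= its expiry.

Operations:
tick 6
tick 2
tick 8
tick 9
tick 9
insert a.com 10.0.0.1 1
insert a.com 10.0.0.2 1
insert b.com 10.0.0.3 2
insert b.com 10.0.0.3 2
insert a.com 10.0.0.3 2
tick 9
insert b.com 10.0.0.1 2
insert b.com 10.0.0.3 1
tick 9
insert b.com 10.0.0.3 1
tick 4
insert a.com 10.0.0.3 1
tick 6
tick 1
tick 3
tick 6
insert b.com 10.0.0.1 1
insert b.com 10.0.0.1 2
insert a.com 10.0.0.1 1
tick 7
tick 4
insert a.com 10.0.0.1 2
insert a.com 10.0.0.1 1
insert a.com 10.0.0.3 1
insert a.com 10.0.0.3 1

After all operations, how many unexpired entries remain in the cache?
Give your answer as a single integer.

Answer: 1

Derivation:
Op 1: tick 6 -> clock=6.
Op 2: tick 2 -> clock=8.
Op 3: tick 8 -> clock=16.
Op 4: tick 9 -> clock=25.
Op 5: tick 9 -> clock=34.
Op 6: insert a.com -> 10.0.0.1 (expiry=34+1=35). clock=34
Op 7: insert a.com -> 10.0.0.2 (expiry=34+1=35). clock=34
Op 8: insert b.com -> 10.0.0.3 (expiry=34+2=36). clock=34
Op 9: insert b.com -> 10.0.0.3 (expiry=34+2=36). clock=34
Op 10: insert a.com -> 10.0.0.3 (expiry=34+2=36). clock=34
Op 11: tick 9 -> clock=43. purged={a.com,b.com}
Op 12: insert b.com -> 10.0.0.1 (expiry=43+2=45). clock=43
Op 13: insert b.com -> 10.0.0.3 (expiry=43+1=44). clock=43
Op 14: tick 9 -> clock=52. purged={b.com}
Op 15: insert b.com -> 10.0.0.3 (expiry=52+1=53). clock=52
Op 16: tick 4 -> clock=56. purged={b.com}
Op 17: insert a.com -> 10.0.0.3 (expiry=56+1=57). clock=56
Op 18: tick 6 -> clock=62. purged={a.com}
Op 19: tick 1 -> clock=63.
Op 20: tick 3 -> clock=66.
Op 21: tick 6 -> clock=72.
Op 22: insert b.com -> 10.0.0.1 (expiry=72+1=73). clock=72
Op 23: insert b.com -> 10.0.0.1 (expiry=72+2=74). clock=72
Op 24: insert a.com -> 10.0.0.1 (expiry=72+1=73). clock=72
Op 25: tick 7 -> clock=79. purged={a.com,b.com}
Op 26: tick 4 -> clock=83.
Op 27: insert a.com -> 10.0.0.1 (expiry=83+2=85). clock=83
Op 28: insert a.com -> 10.0.0.1 (expiry=83+1=84). clock=83
Op 29: insert a.com -> 10.0.0.3 (expiry=83+1=84). clock=83
Op 30: insert a.com -> 10.0.0.3 (expiry=83+1=84). clock=83
Final cache (unexpired): {a.com} -> size=1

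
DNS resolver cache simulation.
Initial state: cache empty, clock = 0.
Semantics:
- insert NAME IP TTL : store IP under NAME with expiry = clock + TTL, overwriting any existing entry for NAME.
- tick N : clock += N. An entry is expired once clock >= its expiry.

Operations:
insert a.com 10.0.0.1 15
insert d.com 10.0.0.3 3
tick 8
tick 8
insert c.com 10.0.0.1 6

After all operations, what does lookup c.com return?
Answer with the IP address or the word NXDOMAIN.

Op 1: insert a.com -> 10.0.0.1 (expiry=0+15=15). clock=0
Op 2: insert d.com -> 10.0.0.3 (expiry=0+3=3). clock=0
Op 3: tick 8 -> clock=8. purged={d.com}
Op 4: tick 8 -> clock=16. purged={a.com}
Op 5: insert c.com -> 10.0.0.1 (expiry=16+6=22). clock=16
lookup c.com: present, ip=10.0.0.1 expiry=22 > clock=16

Answer: 10.0.0.1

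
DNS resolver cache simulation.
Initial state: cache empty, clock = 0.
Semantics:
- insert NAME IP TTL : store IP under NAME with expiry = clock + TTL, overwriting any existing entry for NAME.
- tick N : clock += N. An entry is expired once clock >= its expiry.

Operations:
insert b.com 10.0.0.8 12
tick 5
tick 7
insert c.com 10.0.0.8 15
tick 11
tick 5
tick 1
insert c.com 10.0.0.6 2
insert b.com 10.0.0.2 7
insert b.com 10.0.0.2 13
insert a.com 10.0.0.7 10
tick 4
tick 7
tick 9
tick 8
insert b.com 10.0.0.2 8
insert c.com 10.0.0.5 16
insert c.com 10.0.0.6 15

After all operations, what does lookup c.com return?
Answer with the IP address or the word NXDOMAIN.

Op 1: insert b.com -> 10.0.0.8 (expiry=0+12=12). clock=0
Op 2: tick 5 -> clock=5.
Op 3: tick 7 -> clock=12. purged={b.com}
Op 4: insert c.com -> 10.0.0.8 (expiry=12+15=27). clock=12
Op 5: tick 11 -> clock=23.
Op 6: tick 5 -> clock=28. purged={c.com}
Op 7: tick 1 -> clock=29.
Op 8: insert c.com -> 10.0.0.6 (expiry=29+2=31). clock=29
Op 9: insert b.com -> 10.0.0.2 (expiry=29+7=36). clock=29
Op 10: insert b.com -> 10.0.0.2 (expiry=29+13=42). clock=29
Op 11: insert a.com -> 10.0.0.7 (expiry=29+10=39). clock=29
Op 12: tick 4 -> clock=33. purged={c.com}
Op 13: tick 7 -> clock=40. purged={a.com}
Op 14: tick 9 -> clock=49. purged={b.com}
Op 15: tick 8 -> clock=57.
Op 16: insert b.com -> 10.0.0.2 (expiry=57+8=65). clock=57
Op 17: insert c.com -> 10.0.0.5 (expiry=57+16=73). clock=57
Op 18: insert c.com -> 10.0.0.6 (expiry=57+15=72). clock=57
lookup c.com: present, ip=10.0.0.6 expiry=72 > clock=57

Answer: 10.0.0.6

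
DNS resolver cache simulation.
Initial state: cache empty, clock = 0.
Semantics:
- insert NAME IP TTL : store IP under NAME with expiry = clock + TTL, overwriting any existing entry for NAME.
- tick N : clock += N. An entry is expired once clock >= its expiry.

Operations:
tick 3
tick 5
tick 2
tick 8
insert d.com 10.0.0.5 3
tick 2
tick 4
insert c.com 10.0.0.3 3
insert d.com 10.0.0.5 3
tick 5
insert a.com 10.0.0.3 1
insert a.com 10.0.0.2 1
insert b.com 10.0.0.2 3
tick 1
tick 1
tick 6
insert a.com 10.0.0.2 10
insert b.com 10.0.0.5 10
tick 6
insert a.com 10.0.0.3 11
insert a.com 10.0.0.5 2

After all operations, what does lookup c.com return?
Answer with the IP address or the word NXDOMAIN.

Answer: NXDOMAIN

Derivation:
Op 1: tick 3 -> clock=3.
Op 2: tick 5 -> clock=8.
Op 3: tick 2 -> clock=10.
Op 4: tick 8 -> clock=18.
Op 5: insert d.com -> 10.0.0.5 (expiry=18+3=21). clock=18
Op 6: tick 2 -> clock=20.
Op 7: tick 4 -> clock=24. purged={d.com}
Op 8: insert c.com -> 10.0.0.3 (expiry=24+3=27). clock=24
Op 9: insert d.com -> 10.0.0.5 (expiry=24+3=27). clock=24
Op 10: tick 5 -> clock=29. purged={c.com,d.com}
Op 11: insert a.com -> 10.0.0.3 (expiry=29+1=30). clock=29
Op 12: insert a.com -> 10.0.0.2 (expiry=29+1=30). clock=29
Op 13: insert b.com -> 10.0.0.2 (expiry=29+3=32). clock=29
Op 14: tick 1 -> clock=30. purged={a.com}
Op 15: tick 1 -> clock=31.
Op 16: tick 6 -> clock=37. purged={b.com}
Op 17: insert a.com -> 10.0.0.2 (expiry=37+10=47). clock=37
Op 18: insert b.com -> 10.0.0.5 (expiry=37+10=47). clock=37
Op 19: tick 6 -> clock=43.
Op 20: insert a.com -> 10.0.0.3 (expiry=43+11=54). clock=43
Op 21: insert a.com -> 10.0.0.5 (expiry=43+2=45). clock=43
lookup c.com: not in cache (expired or never inserted)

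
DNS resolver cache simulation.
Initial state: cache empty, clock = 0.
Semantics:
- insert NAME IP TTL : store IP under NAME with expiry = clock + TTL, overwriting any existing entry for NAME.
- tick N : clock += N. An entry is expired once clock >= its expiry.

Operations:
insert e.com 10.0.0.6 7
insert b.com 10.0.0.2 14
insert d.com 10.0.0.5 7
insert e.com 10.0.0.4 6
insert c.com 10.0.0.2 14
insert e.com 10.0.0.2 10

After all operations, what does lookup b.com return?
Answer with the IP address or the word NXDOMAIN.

Answer: 10.0.0.2

Derivation:
Op 1: insert e.com -> 10.0.0.6 (expiry=0+7=7). clock=0
Op 2: insert b.com -> 10.0.0.2 (expiry=0+14=14). clock=0
Op 3: insert d.com -> 10.0.0.5 (expiry=0+7=7). clock=0
Op 4: insert e.com -> 10.0.0.4 (expiry=0+6=6). clock=0
Op 5: insert c.com -> 10.0.0.2 (expiry=0+14=14). clock=0
Op 6: insert e.com -> 10.0.0.2 (expiry=0+10=10). clock=0
lookup b.com: present, ip=10.0.0.2 expiry=14 > clock=0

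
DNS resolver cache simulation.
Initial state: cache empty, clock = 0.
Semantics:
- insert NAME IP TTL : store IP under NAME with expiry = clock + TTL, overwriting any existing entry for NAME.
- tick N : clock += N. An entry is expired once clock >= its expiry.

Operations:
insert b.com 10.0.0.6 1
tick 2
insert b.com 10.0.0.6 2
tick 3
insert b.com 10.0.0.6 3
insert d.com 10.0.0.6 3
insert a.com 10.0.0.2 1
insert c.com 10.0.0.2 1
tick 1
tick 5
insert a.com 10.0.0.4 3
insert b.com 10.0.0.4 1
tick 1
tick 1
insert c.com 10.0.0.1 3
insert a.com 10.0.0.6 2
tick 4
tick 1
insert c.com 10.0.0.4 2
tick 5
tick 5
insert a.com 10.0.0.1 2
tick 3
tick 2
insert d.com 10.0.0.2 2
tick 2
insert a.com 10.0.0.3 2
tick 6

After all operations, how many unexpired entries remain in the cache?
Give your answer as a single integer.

Op 1: insert b.com -> 10.0.0.6 (expiry=0+1=1). clock=0
Op 2: tick 2 -> clock=2. purged={b.com}
Op 3: insert b.com -> 10.0.0.6 (expiry=2+2=4). clock=2
Op 4: tick 3 -> clock=5. purged={b.com}
Op 5: insert b.com -> 10.0.0.6 (expiry=5+3=8). clock=5
Op 6: insert d.com -> 10.0.0.6 (expiry=5+3=8). clock=5
Op 7: insert a.com -> 10.0.0.2 (expiry=5+1=6). clock=5
Op 8: insert c.com -> 10.0.0.2 (expiry=5+1=6). clock=5
Op 9: tick 1 -> clock=6. purged={a.com,c.com}
Op 10: tick 5 -> clock=11. purged={b.com,d.com}
Op 11: insert a.com -> 10.0.0.4 (expiry=11+3=14). clock=11
Op 12: insert b.com -> 10.0.0.4 (expiry=11+1=12). clock=11
Op 13: tick 1 -> clock=12. purged={b.com}
Op 14: tick 1 -> clock=13.
Op 15: insert c.com -> 10.0.0.1 (expiry=13+3=16). clock=13
Op 16: insert a.com -> 10.0.0.6 (expiry=13+2=15). clock=13
Op 17: tick 4 -> clock=17. purged={a.com,c.com}
Op 18: tick 1 -> clock=18.
Op 19: insert c.com -> 10.0.0.4 (expiry=18+2=20). clock=18
Op 20: tick 5 -> clock=23. purged={c.com}
Op 21: tick 5 -> clock=28.
Op 22: insert a.com -> 10.0.0.1 (expiry=28+2=30). clock=28
Op 23: tick 3 -> clock=31. purged={a.com}
Op 24: tick 2 -> clock=33.
Op 25: insert d.com -> 10.0.0.2 (expiry=33+2=35). clock=33
Op 26: tick 2 -> clock=35. purged={d.com}
Op 27: insert a.com -> 10.0.0.3 (expiry=35+2=37). clock=35
Op 28: tick 6 -> clock=41. purged={a.com}
Final cache (unexpired): {} -> size=0

Answer: 0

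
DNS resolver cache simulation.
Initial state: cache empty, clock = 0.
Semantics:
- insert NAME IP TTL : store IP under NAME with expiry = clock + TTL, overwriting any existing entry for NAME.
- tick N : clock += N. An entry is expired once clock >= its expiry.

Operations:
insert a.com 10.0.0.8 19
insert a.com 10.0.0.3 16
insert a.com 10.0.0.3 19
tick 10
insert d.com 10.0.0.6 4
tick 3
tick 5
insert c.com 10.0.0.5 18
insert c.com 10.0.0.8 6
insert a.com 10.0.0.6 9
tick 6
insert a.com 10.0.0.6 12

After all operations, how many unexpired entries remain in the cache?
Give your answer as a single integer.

Answer: 1

Derivation:
Op 1: insert a.com -> 10.0.0.8 (expiry=0+19=19). clock=0
Op 2: insert a.com -> 10.0.0.3 (expiry=0+16=16). clock=0
Op 3: insert a.com -> 10.0.0.3 (expiry=0+19=19). clock=0
Op 4: tick 10 -> clock=10.
Op 5: insert d.com -> 10.0.0.6 (expiry=10+4=14). clock=10
Op 6: tick 3 -> clock=13.
Op 7: tick 5 -> clock=18. purged={d.com}
Op 8: insert c.com -> 10.0.0.5 (expiry=18+18=36). clock=18
Op 9: insert c.com -> 10.0.0.8 (expiry=18+6=24). clock=18
Op 10: insert a.com -> 10.0.0.6 (expiry=18+9=27). clock=18
Op 11: tick 6 -> clock=24. purged={c.com}
Op 12: insert a.com -> 10.0.0.6 (expiry=24+12=36). clock=24
Final cache (unexpired): {a.com} -> size=1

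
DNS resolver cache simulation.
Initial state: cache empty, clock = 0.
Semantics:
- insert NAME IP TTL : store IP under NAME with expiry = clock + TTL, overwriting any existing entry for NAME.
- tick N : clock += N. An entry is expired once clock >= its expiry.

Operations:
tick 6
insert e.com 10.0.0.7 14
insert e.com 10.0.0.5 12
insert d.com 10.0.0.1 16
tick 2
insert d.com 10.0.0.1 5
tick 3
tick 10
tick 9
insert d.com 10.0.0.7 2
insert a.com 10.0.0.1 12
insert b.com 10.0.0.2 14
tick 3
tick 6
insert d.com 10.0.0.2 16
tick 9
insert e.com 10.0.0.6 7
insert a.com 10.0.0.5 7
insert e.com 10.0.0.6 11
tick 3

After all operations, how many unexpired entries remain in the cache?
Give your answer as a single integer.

Answer: 3

Derivation:
Op 1: tick 6 -> clock=6.
Op 2: insert e.com -> 10.0.0.7 (expiry=6+14=20). clock=6
Op 3: insert e.com -> 10.0.0.5 (expiry=6+12=18). clock=6
Op 4: insert d.com -> 10.0.0.1 (expiry=6+16=22). clock=6
Op 5: tick 2 -> clock=8.
Op 6: insert d.com -> 10.0.0.1 (expiry=8+5=13). clock=8
Op 7: tick 3 -> clock=11.
Op 8: tick 10 -> clock=21. purged={d.com,e.com}
Op 9: tick 9 -> clock=30.
Op 10: insert d.com -> 10.0.0.7 (expiry=30+2=32). clock=30
Op 11: insert a.com -> 10.0.0.1 (expiry=30+12=42). clock=30
Op 12: insert b.com -> 10.0.0.2 (expiry=30+14=44). clock=30
Op 13: tick 3 -> clock=33. purged={d.com}
Op 14: tick 6 -> clock=39.
Op 15: insert d.com -> 10.0.0.2 (expiry=39+16=55). clock=39
Op 16: tick 9 -> clock=48. purged={a.com,b.com}
Op 17: insert e.com -> 10.0.0.6 (expiry=48+7=55). clock=48
Op 18: insert a.com -> 10.0.0.5 (expiry=48+7=55). clock=48
Op 19: insert e.com -> 10.0.0.6 (expiry=48+11=59). clock=48
Op 20: tick 3 -> clock=51.
Final cache (unexpired): {a.com,d.com,e.com} -> size=3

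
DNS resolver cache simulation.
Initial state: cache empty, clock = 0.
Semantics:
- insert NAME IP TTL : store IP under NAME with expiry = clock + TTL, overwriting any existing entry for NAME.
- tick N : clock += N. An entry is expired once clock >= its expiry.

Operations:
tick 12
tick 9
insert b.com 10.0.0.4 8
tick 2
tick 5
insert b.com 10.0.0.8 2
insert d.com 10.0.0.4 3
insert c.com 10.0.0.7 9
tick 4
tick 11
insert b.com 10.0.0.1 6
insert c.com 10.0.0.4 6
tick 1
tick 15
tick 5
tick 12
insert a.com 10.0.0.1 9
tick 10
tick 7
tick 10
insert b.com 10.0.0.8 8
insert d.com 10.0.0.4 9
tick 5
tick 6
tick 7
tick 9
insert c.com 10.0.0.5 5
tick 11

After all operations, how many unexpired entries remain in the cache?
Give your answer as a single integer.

Answer: 0

Derivation:
Op 1: tick 12 -> clock=12.
Op 2: tick 9 -> clock=21.
Op 3: insert b.com -> 10.0.0.4 (expiry=21+8=29). clock=21
Op 4: tick 2 -> clock=23.
Op 5: tick 5 -> clock=28.
Op 6: insert b.com -> 10.0.0.8 (expiry=28+2=30). clock=28
Op 7: insert d.com -> 10.0.0.4 (expiry=28+3=31). clock=28
Op 8: insert c.com -> 10.0.0.7 (expiry=28+9=37). clock=28
Op 9: tick 4 -> clock=32. purged={b.com,d.com}
Op 10: tick 11 -> clock=43. purged={c.com}
Op 11: insert b.com -> 10.0.0.1 (expiry=43+6=49). clock=43
Op 12: insert c.com -> 10.0.0.4 (expiry=43+6=49). clock=43
Op 13: tick 1 -> clock=44.
Op 14: tick 15 -> clock=59. purged={b.com,c.com}
Op 15: tick 5 -> clock=64.
Op 16: tick 12 -> clock=76.
Op 17: insert a.com -> 10.0.0.1 (expiry=76+9=85). clock=76
Op 18: tick 10 -> clock=86. purged={a.com}
Op 19: tick 7 -> clock=93.
Op 20: tick 10 -> clock=103.
Op 21: insert b.com -> 10.0.0.8 (expiry=103+8=111). clock=103
Op 22: insert d.com -> 10.0.0.4 (expiry=103+9=112). clock=103
Op 23: tick 5 -> clock=108.
Op 24: tick 6 -> clock=114. purged={b.com,d.com}
Op 25: tick 7 -> clock=121.
Op 26: tick 9 -> clock=130.
Op 27: insert c.com -> 10.0.0.5 (expiry=130+5=135). clock=130
Op 28: tick 11 -> clock=141. purged={c.com}
Final cache (unexpired): {} -> size=0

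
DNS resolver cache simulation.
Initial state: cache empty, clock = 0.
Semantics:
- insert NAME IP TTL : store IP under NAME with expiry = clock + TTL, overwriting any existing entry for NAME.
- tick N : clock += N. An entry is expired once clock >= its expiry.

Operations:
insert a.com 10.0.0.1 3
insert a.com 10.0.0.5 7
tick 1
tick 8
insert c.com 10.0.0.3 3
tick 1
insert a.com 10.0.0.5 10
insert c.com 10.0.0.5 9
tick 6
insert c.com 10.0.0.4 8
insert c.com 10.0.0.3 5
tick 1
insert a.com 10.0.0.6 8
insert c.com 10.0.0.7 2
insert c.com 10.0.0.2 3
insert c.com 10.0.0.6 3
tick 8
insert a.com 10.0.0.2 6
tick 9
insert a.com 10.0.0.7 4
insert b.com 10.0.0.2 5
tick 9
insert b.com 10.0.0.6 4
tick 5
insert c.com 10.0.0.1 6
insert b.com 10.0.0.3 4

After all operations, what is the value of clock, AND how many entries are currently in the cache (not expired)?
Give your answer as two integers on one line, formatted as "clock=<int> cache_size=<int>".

Op 1: insert a.com -> 10.0.0.1 (expiry=0+3=3). clock=0
Op 2: insert a.com -> 10.0.0.5 (expiry=0+7=7). clock=0
Op 3: tick 1 -> clock=1.
Op 4: tick 8 -> clock=9. purged={a.com}
Op 5: insert c.com -> 10.0.0.3 (expiry=9+3=12). clock=9
Op 6: tick 1 -> clock=10.
Op 7: insert a.com -> 10.0.0.5 (expiry=10+10=20). clock=10
Op 8: insert c.com -> 10.0.0.5 (expiry=10+9=19). clock=10
Op 9: tick 6 -> clock=16.
Op 10: insert c.com -> 10.0.0.4 (expiry=16+8=24). clock=16
Op 11: insert c.com -> 10.0.0.3 (expiry=16+5=21). clock=16
Op 12: tick 1 -> clock=17.
Op 13: insert a.com -> 10.0.0.6 (expiry=17+8=25). clock=17
Op 14: insert c.com -> 10.0.0.7 (expiry=17+2=19). clock=17
Op 15: insert c.com -> 10.0.0.2 (expiry=17+3=20). clock=17
Op 16: insert c.com -> 10.0.0.6 (expiry=17+3=20). clock=17
Op 17: tick 8 -> clock=25. purged={a.com,c.com}
Op 18: insert a.com -> 10.0.0.2 (expiry=25+6=31). clock=25
Op 19: tick 9 -> clock=34. purged={a.com}
Op 20: insert a.com -> 10.0.0.7 (expiry=34+4=38). clock=34
Op 21: insert b.com -> 10.0.0.2 (expiry=34+5=39). clock=34
Op 22: tick 9 -> clock=43. purged={a.com,b.com}
Op 23: insert b.com -> 10.0.0.6 (expiry=43+4=47). clock=43
Op 24: tick 5 -> clock=48. purged={b.com}
Op 25: insert c.com -> 10.0.0.1 (expiry=48+6=54). clock=48
Op 26: insert b.com -> 10.0.0.3 (expiry=48+4=52). clock=48
Final clock = 48
Final cache (unexpired): {b.com,c.com} -> size=2

Answer: clock=48 cache_size=2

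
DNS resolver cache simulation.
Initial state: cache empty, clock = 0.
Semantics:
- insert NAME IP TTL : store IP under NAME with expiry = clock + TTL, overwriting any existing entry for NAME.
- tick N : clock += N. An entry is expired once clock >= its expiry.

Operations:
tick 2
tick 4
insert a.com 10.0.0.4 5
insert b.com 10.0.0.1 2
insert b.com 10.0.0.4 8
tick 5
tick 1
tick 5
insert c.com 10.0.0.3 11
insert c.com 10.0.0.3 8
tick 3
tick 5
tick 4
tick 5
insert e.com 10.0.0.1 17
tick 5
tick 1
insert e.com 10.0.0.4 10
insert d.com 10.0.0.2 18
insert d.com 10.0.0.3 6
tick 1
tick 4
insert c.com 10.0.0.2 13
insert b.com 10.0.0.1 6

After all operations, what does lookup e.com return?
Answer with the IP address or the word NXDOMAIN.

Answer: 10.0.0.4

Derivation:
Op 1: tick 2 -> clock=2.
Op 2: tick 4 -> clock=6.
Op 3: insert a.com -> 10.0.0.4 (expiry=6+5=11). clock=6
Op 4: insert b.com -> 10.0.0.1 (expiry=6+2=8). clock=6
Op 5: insert b.com -> 10.0.0.4 (expiry=6+8=14). clock=6
Op 6: tick 5 -> clock=11. purged={a.com}
Op 7: tick 1 -> clock=12.
Op 8: tick 5 -> clock=17. purged={b.com}
Op 9: insert c.com -> 10.0.0.3 (expiry=17+11=28). clock=17
Op 10: insert c.com -> 10.0.0.3 (expiry=17+8=25). clock=17
Op 11: tick 3 -> clock=20.
Op 12: tick 5 -> clock=25. purged={c.com}
Op 13: tick 4 -> clock=29.
Op 14: tick 5 -> clock=34.
Op 15: insert e.com -> 10.0.0.1 (expiry=34+17=51). clock=34
Op 16: tick 5 -> clock=39.
Op 17: tick 1 -> clock=40.
Op 18: insert e.com -> 10.0.0.4 (expiry=40+10=50). clock=40
Op 19: insert d.com -> 10.0.0.2 (expiry=40+18=58). clock=40
Op 20: insert d.com -> 10.0.0.3 (expiry=40+6=46). clock=40
Op 21: tick 1 -> clock=41.
Op 22: tick 4 -> clock=45.
Op 23: insert c.com -> 10.0.0.2 (expiry=45+13=58). clock=45
Op 24: insert b.com -> 10.0.0.1 (expiry=45+6=51). clock=45
lookup e.com: present, ip=10.0.0.4 expiry=50 > clock=45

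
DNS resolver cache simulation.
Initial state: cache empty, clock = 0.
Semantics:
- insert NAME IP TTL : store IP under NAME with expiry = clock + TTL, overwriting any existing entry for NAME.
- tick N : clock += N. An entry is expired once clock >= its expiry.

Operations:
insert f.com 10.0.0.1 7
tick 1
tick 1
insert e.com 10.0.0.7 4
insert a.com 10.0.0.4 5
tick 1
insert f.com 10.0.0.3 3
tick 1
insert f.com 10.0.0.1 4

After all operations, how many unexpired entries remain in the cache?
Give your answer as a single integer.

Answer: 3

Derivation:
Op 1: insert f.com -> 10.0.0.1 (expiry=0+7=7). clock=0
Op 2: tick 1 -> clock=1.
Op 3: tick 1 -> clock=2.
Op 4: insert e.com -> 10.0.0.7 (expiry=2+4=6). clock=2
Op 5: insert a.com -> 10.0.0.4 (expiry=2+5=7). clock=2
Op 6: tick 1 -> clock=3.
Op 7: insert f.com -> 10.0.0.3 (expiry=3+3=6). clock=3
Op 8: tick 1 -> clock=4.
Op 9: insert f.com -> 10.0.0.1 (expiry=4+4=8). clock=4
Final cache (unexpired): {a.com,e.com,f.com} -> size=3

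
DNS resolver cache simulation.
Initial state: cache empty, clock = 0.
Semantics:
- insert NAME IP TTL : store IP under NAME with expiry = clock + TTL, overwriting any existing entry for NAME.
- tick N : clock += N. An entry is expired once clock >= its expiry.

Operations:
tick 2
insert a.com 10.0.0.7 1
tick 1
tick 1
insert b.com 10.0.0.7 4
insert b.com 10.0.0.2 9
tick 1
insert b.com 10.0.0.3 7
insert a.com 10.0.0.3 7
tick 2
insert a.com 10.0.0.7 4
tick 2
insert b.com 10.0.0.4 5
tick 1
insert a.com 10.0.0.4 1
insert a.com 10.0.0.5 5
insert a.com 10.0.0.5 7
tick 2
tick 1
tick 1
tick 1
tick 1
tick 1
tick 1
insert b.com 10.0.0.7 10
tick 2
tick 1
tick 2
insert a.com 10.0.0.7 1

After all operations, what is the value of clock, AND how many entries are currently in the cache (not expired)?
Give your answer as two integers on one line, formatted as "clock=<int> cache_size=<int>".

Answer: clock=23 cache_size=2

Derivation:
Op 1: tick 2 -> clock=2.
Op 2: insert a.com -> 10.0.0.7 (expiry=2+1=3). clock=2
Op 3: tick 1 -> clock=3. purged={a.com}
Op 4: tick 1 -> clock=4.
Op 5: insert b.com -> 10.0.0.7 (expiry=4+4=8). clock=4
Op 6: insert b.com -> 10.0.0.2 (expiry=4+9=13). clock=4
Op 7: tick 1 -> clock=5.
Op 8: insert b.com -> 10.0.0.3 (expiry=5+7=12). clock=5
Op 9: insert a.com -> 10.0.0.3 (expiry=5+7=12). clock=5
Op 10: tick 2 -> clock=7.
Op 11: insert a.com -> 10.0.0.7 (expiry=7+4=11). clock=7
Op 12: tick 2 -> clock=9.
Op 13: insert b.com -> 10.0.0.4 (expiry=9+5=14). clock=9
Op 14: tick 1 -> clock=10.
Op 15: insert a.com -> 10.0.0.4 (expiry=10+1=11). clock=10
Op 16: insert a.com -> 10.0.0.5 (expiry=10+5=15). clock=10
Op 17: insert a.com -> 10.0.0.5 (expiry=10+7=17). clock=10
Op 18: tick 2 -> clock=12.
Op 19: tick 1 -> clock=13.
Op 20: tick 1 -> clock=14. purged={b.com}
Op 21: tick 1 -> clock=15.
Op 22: tick 1 -> clock=16.
Op 23: tick 1 -> clock=17. purged={a.com}
Op 24: tick 1 -> clock=18.
Op 25: insert b.com -> 10.0.0.7 (expiry=18+10=28). clock=18
Op 26: tick 2 -> clock=20.
Op 27: tick 1 -> clock=21.
Op 28: tick 2 -> clock=23.
Op 29: insert a.com -> 10.0.0.7 (expiry=23+1=24). clock=23
Final clock = 23
Final cache (unexpired): {a.com,b.com} -> size=2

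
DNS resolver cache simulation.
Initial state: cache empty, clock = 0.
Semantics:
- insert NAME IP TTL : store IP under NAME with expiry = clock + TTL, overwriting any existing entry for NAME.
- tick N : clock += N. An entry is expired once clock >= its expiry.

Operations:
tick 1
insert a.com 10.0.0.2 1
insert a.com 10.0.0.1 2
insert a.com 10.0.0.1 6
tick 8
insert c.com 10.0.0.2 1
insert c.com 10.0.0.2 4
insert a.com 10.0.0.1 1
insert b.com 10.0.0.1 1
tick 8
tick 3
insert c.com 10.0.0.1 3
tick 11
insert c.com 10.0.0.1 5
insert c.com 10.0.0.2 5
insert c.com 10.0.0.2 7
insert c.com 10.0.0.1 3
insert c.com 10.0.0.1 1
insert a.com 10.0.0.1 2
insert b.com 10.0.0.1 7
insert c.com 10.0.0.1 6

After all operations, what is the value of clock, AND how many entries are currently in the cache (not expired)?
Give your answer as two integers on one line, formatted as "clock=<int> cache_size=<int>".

Answer: clock=31 cache_size=3

Derivation:
Op 1: tick 1 -> clock=1.
Op 2: insert a.com -> 10.0.0.2 (expiry=1+1=2). clock=1
Op 3: insert a.com -> 10.0.0.1 (expiry=1+2=3). clock=1
Op 4: insert a.com -> 10.0.0.1 (expiry=1+6=7). clock=1
Op 5: tick 8 -> clock=9. purged={a.com}
Op 6: insert c.com -> 10.0.0.2 (expiry=9+1=10). clock=9
Op 7: insert c.com -> 10.0.0.2 (expiry=9+4=13). clock=9
Op 8: insert a.com -> 10.0.0.1 (expiry=9+1=10). clock=9
Op 9: insert b.com -> 10.0.0.1 (expiry=9+1=10). clock=9
Op 10: tick 8 -> clock=17. purged={a.com,b.com,c.com}
Op 11: tick 3 -> clock=20.
Op 12: insert c.com -> 10.0.0.1 (expiry=20+3=23). clock=20
Op 13: tick 11 -> clock=31. purged={c.com}
Op 14: insert c.com -> 10.0.0.1 (expiry=31+5=36). clock=31
Op 15: insert c.com -> 10.0.0.2 (expiry=31+5=36). clock=31
Op 16: insert c.com -> 10.0.0.2 (expiry=31+7=38). clock=31
Op 17: insert c.com -> 10.0.0.1 (expiry=31+3=34). clock=31
Op 18: insert c.com -> 10.0.0.1 (expiry=31+1=32). clock=31
Op 19: insert a.com -> 10.0.0.1 (expiry=31+2=33). clock=31
Op 20: insert b.com -> 10.0.0.1 (expiry=31+7=38). clock=31
Op 21: insert c.com -> 10.0.0.1 (expiry=31+6=37). clock=31
Final clock = 31
Final cache (unexpired): {a.com,b.com,c.com} -> size=3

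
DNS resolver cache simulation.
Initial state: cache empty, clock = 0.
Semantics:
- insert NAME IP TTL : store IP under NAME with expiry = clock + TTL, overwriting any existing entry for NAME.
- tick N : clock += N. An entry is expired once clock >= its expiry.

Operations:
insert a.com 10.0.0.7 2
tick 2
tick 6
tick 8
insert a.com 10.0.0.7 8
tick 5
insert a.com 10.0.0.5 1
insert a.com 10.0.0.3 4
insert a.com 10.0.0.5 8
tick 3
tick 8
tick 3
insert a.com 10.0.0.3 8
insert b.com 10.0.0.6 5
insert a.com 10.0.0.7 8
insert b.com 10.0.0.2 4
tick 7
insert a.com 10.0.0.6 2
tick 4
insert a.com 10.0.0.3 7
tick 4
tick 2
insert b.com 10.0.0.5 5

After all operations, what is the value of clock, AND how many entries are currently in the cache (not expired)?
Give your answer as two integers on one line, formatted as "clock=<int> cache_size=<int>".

Op 1: insert a.com -> 10.0.0.7 (expiry=0+2=2). clock=0
Op 2: tick 2 -> clock=2. purged={a.com}
Op 3: tick 6 -> clock=8.
Op 4: tick 8 -> clock=16.
Op 5: insert a.com -> 10.0.0.7 (expiry=16+8=24). clock=16
Op 6: tick 5 -> clock=21.
Op 7: insert a.com -> 10.0.0.5 (expiry=21+1=22). clock=21
Op 8: insert a.com -> 10.0.0.3 (expiry=21+4=25). clock=21
Op 9: insert a.com -> 10.0.0.5 (expiry=21+8=29). clock=21
Op 10: tick 3 -> clock=24.
Op 11: tick 8 -> clock=32. purged={a.com}
Op 12: tick 3 -> clock=35.
Op 13: insert a.com -> 10.0.0.3 (expiry=35+8=43). clock=35
Op 14: insert b.com -> 10.0.0.6 (expiry=35+5=40). clock=35
Op 15: insert a.com -> 10.0.0.7 (expiry=35+8=43). clock=35
Op 16: insert b.com -> 10.0.0.2 (expiry=35+4=39). clock=35
Op 17: tick 7 -> clock=42. purged={b.com}
Op 18: insert a.com -> 10.0.0.6 (expiry=42+2=44). clock=42
Op 19: tick 4 -> clock=46. purged={a.com}
Op 20: insert a.com -> 10.0.0.3 (expiry=46+7=53). clock=46
Op 21: tick 4 -> clock=50.
Op 22: tick 2 -> clock=52.
Op 23: insert b.com -> 10.0.0.5 (expiry=52+5=57). clock=52
Final clock = 52
Final cache (unexpired): {a.com,b.com} -> size=2

Answer: clock=52 cache_size=2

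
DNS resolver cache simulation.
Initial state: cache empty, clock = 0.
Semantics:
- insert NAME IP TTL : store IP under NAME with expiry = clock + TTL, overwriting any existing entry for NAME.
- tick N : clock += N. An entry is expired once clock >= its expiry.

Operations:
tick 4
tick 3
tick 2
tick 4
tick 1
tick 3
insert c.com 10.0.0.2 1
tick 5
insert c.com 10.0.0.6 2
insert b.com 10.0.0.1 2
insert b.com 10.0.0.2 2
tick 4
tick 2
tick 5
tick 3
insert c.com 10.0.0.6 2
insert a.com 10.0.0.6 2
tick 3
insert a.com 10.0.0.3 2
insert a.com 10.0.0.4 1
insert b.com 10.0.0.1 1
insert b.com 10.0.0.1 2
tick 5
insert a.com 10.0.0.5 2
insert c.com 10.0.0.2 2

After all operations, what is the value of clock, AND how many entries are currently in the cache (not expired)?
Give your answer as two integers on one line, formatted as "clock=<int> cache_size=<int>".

Answer: clock=44 cache_size=2

Derivation:
Op 1: tick 4 -> clock=4.
Op 2: tick 3 -> clock=7.
Op 3: tick 2 -> clock=9.
Op 4: tick 4 -> clock=13.
Op 5: tick 1 -> clock=14.
Op 6: tick 3 -> clock=17.
Op 7: insert c.com -> 10.0.0.2 (expiry=17+1=18). clock=17
Op 8: tick 5 -> clock=22. purged={c.com}
Op 9: insert c.com -> 10.0.0.6 (expiry=22+2=24). clock=22
Op 10: insert b.com -> 10.0.0.1 (expiry=22+2=24). clock=22
Op 11: insert b.com -> 10.0.0.2 (expiry=22+2=24). clock=22
Op 12: tick 4 -> clock=26. purged={b.com,c.com}
Op 13: tick 2 -> clock=28.
Op 14: tick 5 -> clock=33.
Op 15: tick 3 -> clock=36.
Op 16: insert c.com -> 10.0.0.6 (expiry=36+2=38). clock=36
Op 17: insert a.com -> 10.0.0.6 (expiry=36+2=38). clock=36
Op 18: tick 3 -> clock=39. purged={a.com,c.com}
Op 19: insert a.com -> 10.0.0.3 (expiry=39+2=41). clock=39
Op 20: insert a.com -> 10.0.0.4 (expiry=39+1=40). clock=39
Op 21: insert b.com -> 10.0.0.1 (expiry=39+1=40). clock=39
Op 22: insert b.com -> 10.0.0.1 (expiry=39+2=41). clock=39
Op 23: tick 5 -> clock=44. purged={a.com,b.com}
Op 24: insert a.com -> 10.0.0.5 (expiry=44+2=46). clock=44
Op 25: insert c.com -> 10.0.0.2 (expiry=44+2=46). clock=44
Final clock = 44
Final cache (unexpired): {a.com,c.com} -> size=2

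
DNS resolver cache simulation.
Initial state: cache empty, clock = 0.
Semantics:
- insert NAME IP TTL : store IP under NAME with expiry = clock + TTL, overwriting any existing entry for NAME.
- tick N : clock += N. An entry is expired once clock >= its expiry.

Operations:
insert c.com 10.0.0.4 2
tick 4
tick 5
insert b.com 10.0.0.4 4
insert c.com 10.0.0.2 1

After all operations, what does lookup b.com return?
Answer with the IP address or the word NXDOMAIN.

Op 1: insert c.com -> 10.0.0.4 (expiry=0+2=2). clock=0
Op 2: tick 4 -> clock=4. purged={c.com}
Op 3: tick 5 -> clock=9.
Op 4: insert b.com -> 10.0.0.4 (expiry=9+4=13). clock=9
Op 5: insert c.com -> 10.0.0.2 (expiry=9+1=10). clock=9
lookup b.com: present, ip=10.0.0.4 expiry=13 > clock=9

Answer: 10.0.0.4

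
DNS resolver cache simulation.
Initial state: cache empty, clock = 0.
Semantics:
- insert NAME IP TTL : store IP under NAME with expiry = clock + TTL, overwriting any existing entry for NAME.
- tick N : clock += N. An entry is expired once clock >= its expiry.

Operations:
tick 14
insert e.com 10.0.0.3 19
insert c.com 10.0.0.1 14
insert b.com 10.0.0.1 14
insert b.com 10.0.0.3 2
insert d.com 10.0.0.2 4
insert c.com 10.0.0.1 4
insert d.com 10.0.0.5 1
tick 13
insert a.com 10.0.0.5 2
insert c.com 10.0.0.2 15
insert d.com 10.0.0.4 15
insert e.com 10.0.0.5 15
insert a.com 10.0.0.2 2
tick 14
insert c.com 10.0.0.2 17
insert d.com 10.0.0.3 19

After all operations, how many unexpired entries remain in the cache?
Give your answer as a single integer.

Op 1: tick 14 -> clock=14.
Op 2: insert e.com -> 10.0.0.3 (expiry=14+19=33). clock=14
Op 3: insert c.com -> 10.0.0.1 (expiry=14+14=28). clock=14
Op 4: insert b.com -> 10.0.0.1 (expiry=14+14=28). clock=14
Op 5: insert b.com -> 10.0.0.3 (expiry=14+2=16). clock=14
Op 6: insert d.com -> 10.0.0.2 (expiry=14+4=18). clock=14
Op 7: insert c.com -> 10.0.0.1 (expiry=14+4=18). clock=14
Op 8: insert d.com -> 10.0.0.5 (expiry=14+1=15). clock=14
Op 9: tick 13 -> clock=27. purged={b.com,c.com,d.com}
Op 10: insert a.com -> 10.0.0.5 (expiry=27+2=29). clock=27
Op 11: insert c.com -> 10.0.0.2 (expiry=27+15=42). clock=27
Op 12: insert d.com -> 10.0.0.4 (expiry=27+15=42). clock=27
Op 13: insert e.com -> 10.0.0.5 (expiry=27+15=42). clock=27
Op 14: insert a.com -> 10.0.0.2 (expiry=27+2=29). clock=27
Op 15: tick 14 -> clock=41. purged={a.com}
Op 16: insert c.com -> 10.0.0.2 (expiry=41+17=58). clock=41
Op 17: insert d.com -> 10.0.0.3 (expiry=41+19=60). clock=41
Final cache (unexpired): {c.com,d.com,e.com} -> size=3

Answer: 3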